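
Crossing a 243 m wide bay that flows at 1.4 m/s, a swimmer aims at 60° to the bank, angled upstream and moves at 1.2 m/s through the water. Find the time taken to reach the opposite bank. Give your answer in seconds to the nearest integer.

The component of the swimmer's velocity perpendicular to the bank is 1.2 × sin 60° = 1.039 m/s.
Only the cross-stream component determines the crossing time; the current contributes nothing perpendicular to the bank.
Time = 243 / 1.039 = 233.827 s.

234 s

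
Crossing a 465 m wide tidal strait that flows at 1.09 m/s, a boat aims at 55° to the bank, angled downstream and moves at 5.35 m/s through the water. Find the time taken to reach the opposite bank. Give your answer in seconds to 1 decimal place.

106.1 s

The component of the boat's velocity perpendicular to the bank is 5.35 × sin 55° = 4.382 m/s.
The current is parallel to the bank, so it does not affect the crossing time.
Time = 465 / 4.382 = 106.105 s.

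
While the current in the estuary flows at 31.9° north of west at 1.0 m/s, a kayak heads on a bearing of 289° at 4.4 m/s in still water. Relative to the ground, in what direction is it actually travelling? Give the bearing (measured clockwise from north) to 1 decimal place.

Taking east as x and north as y: velocity relative to the water = (-4.160, 1.432) m/s; the water relative to ground = (-0.849, 0.528) m/s.
Velocity relative to ground = (-4.160, 1.432) + (-0.849, 0.528) = (-5.009, 1.961) m/s.
Bearing = atan2(-5.01, 1.96) = 291.38° clockwise from north.

291.4°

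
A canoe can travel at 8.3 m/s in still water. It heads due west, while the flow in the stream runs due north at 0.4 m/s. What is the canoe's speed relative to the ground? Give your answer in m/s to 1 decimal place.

Taking east as x and north as y: velocity relative to the water = (-8.300, 0.000) m/s; the water relative to ground = (0.000, 0.400) m/s.
Velocity relative to ground = (-8.300, 0.000) + (0.000, 0.400) = (-8.300, 0.400) m/s.
Speed = |(-8.300, 0.400)| = 8.310 m/s.

8.3 m/s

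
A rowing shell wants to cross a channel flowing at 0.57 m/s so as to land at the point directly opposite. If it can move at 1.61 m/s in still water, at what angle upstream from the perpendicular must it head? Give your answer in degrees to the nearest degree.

To cancel the current, the upstream component of the rowing shell's velocity must equal the flow: 1.61 sin θ = 0.57.
sin θ = 0.57 / 1.61 = 0.3540.
θ = arcsin(0.3540) = 20.734°.

21°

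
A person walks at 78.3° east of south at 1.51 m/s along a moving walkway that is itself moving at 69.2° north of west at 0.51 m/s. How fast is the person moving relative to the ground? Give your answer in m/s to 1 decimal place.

1.3 m/s

Taking east as x and north as y: moving walkway velocity = (-0.181, 0.477) m/s; person velocity relative to moving walkway = (1.479, -0.306) m/s.
Velocity relative to ground = (-0.181, 0.477) + (1.479, -0.306) = (1.298, 0.171) m/s.
Speed = |(1.298, 0.171)| = 1.309 m/s.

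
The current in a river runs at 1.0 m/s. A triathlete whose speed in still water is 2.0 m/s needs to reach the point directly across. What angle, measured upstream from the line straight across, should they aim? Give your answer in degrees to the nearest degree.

30°

To cancel the current, the upstream component of the triathlete's velocity must equal the flow: 2.0 sin θ = 1.0.
sin θ = 1.0 / 2.0 = 0.5000.
θ = arcsin(0.5000) = 30.000°.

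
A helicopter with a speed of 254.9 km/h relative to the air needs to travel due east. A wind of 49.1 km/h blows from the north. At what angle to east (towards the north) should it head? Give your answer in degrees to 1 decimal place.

11.1°

The wind pushes perpendicular to the desired track; the heading must have a component into the wind equal to 49.1 km/h: 254.9 sin θ = 49.1.
sin θ = 0.1926, so θ = 11.106°.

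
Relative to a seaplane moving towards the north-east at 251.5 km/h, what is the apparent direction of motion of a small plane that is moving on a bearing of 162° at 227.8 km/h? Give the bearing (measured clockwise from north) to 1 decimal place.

Taking east as x and north as y: small plane velocity = (70.394, -216.651) km/h; seaplane velocity = (177.837, 177.837) km/h.
Velocity of small plane relative to seaplane = (70.394, -216.651) − (177.837, 177.837) = (-107.443, -394.488) km/h.
Bearing = atan2(-107.44, -394.49) = 195.24° clockwise from north.

195.2°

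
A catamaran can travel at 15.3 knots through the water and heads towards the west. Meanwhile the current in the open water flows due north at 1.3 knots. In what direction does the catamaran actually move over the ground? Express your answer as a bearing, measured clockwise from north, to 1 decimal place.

274.9°

Taking east as x and north as y: velocity relative to the water = (-15.300, 0.000) knots; the water relative to ground = (0.000, 1.300) knots.
Velocity relative to ground = (-15.300, 0.000) + (0.000, 1.300) = (-15.300, 1.300) knots.
Bearing = atan2(-15.30, 1.30) = 274.86° clockwise from north.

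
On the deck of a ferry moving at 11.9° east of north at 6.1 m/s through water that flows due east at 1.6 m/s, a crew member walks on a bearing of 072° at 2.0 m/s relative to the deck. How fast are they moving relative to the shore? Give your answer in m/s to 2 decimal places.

In east/north components (m/s): crew member relative to ferry = (1.902, 0.618); ferry relative to water = (1.258, 5.969); water relative to ground = (1.600, 0.000).
Sum = (4.760, 6.587) m/s.
Speed = |(4.760, 6.587)| = 8.127 m/s.

8.13 m/s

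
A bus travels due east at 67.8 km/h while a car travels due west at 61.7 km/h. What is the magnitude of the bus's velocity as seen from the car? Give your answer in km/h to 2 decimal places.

129.50 km/h

Taking east as x and north as y: bus velocity = (67.800, 0.000) km/h; car velocity = (-61.700, 0.000) km/h.
Velocity of bus relative to car = (67.800, 0.000) − (-61.700, 0.000) = (129.500, 0.000) km/h.
Magnitude = |(129.500, 0.000)| = 129.500 km/h.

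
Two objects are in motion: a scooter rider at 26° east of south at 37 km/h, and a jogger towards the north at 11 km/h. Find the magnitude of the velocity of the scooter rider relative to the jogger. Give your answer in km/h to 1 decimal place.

Taking east as x and north as y: scooter rider velocity = (16.220, -33.255) km/h; jogger velocity = (0.000, 11.000) km/h.
Velocity of scooter rider relative to jogger = (16.220, -33.255) − (0.000, 11.000) = (16.220, -44.255) km/h.
Magnitude = |(16.220, -44.255)| = 47.134 km/h.

47.1 km/h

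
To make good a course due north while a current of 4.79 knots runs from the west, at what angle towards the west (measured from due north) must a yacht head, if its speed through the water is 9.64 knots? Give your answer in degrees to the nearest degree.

30°

The current pushes perpendicular to the desired track; the heading must have a component into the current equal to 4.79 knots: 9.64 sin θ = 4.79.
sin θ = 0.4969, so θ = 29.794°.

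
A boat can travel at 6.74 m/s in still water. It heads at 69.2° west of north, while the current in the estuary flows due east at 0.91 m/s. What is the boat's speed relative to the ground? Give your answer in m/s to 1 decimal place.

Taking east as x and north as y: velocity relative to the water = (-6.301, 2.393) m/s; the water relative to ground = (0.910, 0.000) m/s.
Velocity relative to ground = (-6.301, 2.393) + (0.910, 0.000) = (-5.391, 2.393) m/s.
Speed = |(-5.391, 2.393)| = 5.898 m/s.

5.9 m/s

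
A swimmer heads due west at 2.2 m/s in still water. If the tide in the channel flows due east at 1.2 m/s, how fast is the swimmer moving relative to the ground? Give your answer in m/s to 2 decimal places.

1.00 m/s

Taking east as x and north as y: velocity relative to the water = (-2.200, 0.000) m/s; the water relative to ground = (1.200, 0.000) m/s.
Velocity relative to ground = (-2.200, 0.000) + (1.200, 0.000) = (-1.000, 0.000) m/s.
Speed = |(-1.000, 0.000)| = 1.000 m/s.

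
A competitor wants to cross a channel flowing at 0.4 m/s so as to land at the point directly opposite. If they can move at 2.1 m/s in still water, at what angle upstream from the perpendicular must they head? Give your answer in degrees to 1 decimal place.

11.0°

To cancel the current, the upstream component of the competitor's velocity must equal the flow: 2.1 sin θ = 0.4.
sin θ = 0.4 / 2.1 = 0.1905.
θ = arcsin(0.1905) = 10.981°.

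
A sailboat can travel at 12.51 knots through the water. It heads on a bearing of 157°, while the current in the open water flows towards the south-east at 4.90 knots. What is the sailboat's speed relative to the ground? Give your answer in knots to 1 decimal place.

17.2 knots

Taking east as x and north as y: velocity relative to the water = (4.888, -11.516) knots; the water relative to ground = (3.465, -3.465) knots.
Velocity relative to ground = (4.888, -11.516) + (3.465, -3.465) = (8.353, -14.980) knots.
Speed = |(8.353, -14.980)| = 17.152 knots.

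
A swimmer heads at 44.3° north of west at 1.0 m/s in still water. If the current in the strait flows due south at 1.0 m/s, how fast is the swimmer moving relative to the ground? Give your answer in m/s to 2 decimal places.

Taking east as x and north as y: velocity relative to the water = (-0.716, 0.698) m/s; the water relative to ground = (0.000, -1.000) m/s.
Velocity relative to ground = (-0.716, 0.698) + (0.000, -1.000) = (-0.716, -0.302) m/s.
Speed = |(-0.716, -0.302)| = 0.777 m/s.

0.78 m/s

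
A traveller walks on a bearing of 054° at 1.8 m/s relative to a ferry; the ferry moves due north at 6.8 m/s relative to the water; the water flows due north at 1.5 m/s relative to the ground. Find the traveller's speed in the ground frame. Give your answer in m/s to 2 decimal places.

9.47 m/s

In east/north components (m/s): traveller relative to ferry = (1.456, 1.058); ferry relative to water = (0.000, 6.800); water relative to ground = (0.000, 1.500).
Sum = (1.456, 9.358) m/s.
Speed = |(1.456, 9.358)| = 9.471 m/s.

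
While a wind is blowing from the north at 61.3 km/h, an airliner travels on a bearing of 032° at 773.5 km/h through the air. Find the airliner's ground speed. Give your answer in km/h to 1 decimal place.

Taking east as x and north as y: velocity relative to the air = (409.893, 655.965) km/h; the air relative to ground = (0.000, -61.300) km/h.
Velocity relative to ground = (409.893, 655.965) + (0.000, -61.300) = (409.893, 594.665) km/h.
Speed = |(409.893, 594.665)| = 722.246 km/h.

722.2 km/h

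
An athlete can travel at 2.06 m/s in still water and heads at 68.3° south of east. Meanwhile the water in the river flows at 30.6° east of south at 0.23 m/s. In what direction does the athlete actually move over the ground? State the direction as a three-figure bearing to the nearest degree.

157°

Taking east as x and north as y: velocity relative to the water = (0.762, -1.914) m/s; the water relative to ground = (0.117, -0.198) m/s.
Velocity relative to ground = (0.762, -1.914) + (0.117, -0.198) = (0.879, -2.112) m/s.
Bearing = atan2(0.88, -2.11) = 157.41° clockwise from north.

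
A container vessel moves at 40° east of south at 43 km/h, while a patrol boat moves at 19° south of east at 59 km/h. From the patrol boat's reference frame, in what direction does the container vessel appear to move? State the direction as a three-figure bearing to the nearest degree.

Taking east as x and north as y: container vessel velocity = (27.640, -32.940) km/h; patrol boat velocity = (55.786, -19.209) km/h.
Velocity of container vessel relative to patrol boat = (27.640, -32.940) − (55.786, -19.209) = (-28.146, -13.731) km/h.
Bearing = atan2(-28.15, -13.73) = 243.99° clockwise from north.

244°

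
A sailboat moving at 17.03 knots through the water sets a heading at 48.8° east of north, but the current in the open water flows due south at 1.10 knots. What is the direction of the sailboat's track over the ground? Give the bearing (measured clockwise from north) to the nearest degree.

052°

Taking east as x and north as y: velocity relative to the water = (12.814, 11.217) knots; the water relative to ground = (0.000, -1.100) knots.
Velocity relative to ground = (12.814, 11.217) + (0.000, -1.100) = (12.814, 10.117) knots.
Bearing = atan2(12.81, 10.12) = 51.71° clockwise from north.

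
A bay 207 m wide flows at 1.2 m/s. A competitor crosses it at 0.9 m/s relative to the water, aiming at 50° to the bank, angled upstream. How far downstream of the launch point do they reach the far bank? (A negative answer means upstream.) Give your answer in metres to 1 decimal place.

Perpendicular speed = 0.689 m/s; crossing time = 207 / 0.689 = 300.244 s.
Net downstream speed = 0.621 m/s.
Drift = 0.621 × 300.244 = 186.599 m (downstream).

186.6 m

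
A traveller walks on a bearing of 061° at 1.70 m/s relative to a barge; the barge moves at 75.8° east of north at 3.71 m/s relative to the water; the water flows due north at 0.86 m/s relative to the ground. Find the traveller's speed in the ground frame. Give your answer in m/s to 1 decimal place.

In east/north components (m/s): traveller relative to barge = (1.487, 0.824); barge relative to water = (3.597, 0.910); water relative to ground = (0.000, 0.860).
Sum = (5.083, 2.594) m/s.
Speed = |(5.083, 2.594)| = 5.707 m/s.

5.7 m/s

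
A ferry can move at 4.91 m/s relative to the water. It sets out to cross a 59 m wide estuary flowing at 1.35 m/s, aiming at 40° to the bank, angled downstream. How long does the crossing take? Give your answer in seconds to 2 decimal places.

18.69 s

The component of the ferry's velocity perpendicular to the bank is 4.91 × sin 40° = 3.156 m/s.
The current is parallel to the bank, so it does not affect the crossing time.
Time = 59 / 3.156 = 18.694 s.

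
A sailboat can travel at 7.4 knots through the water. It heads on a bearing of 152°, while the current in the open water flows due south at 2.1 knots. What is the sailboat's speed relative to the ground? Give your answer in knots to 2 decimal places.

Taking east as x and north as y: velocity relative to the water = (3.474, -6.534) knots; the water relative to ground = (0.000, -2.100) knots.
Velocity relative to ground = (3.474, -6.534) + (0.000, -2.100) = (3.474, -8.634) knots.
Speed = |(3.474, -8.634)| = 9.307 knots.

9.31 knots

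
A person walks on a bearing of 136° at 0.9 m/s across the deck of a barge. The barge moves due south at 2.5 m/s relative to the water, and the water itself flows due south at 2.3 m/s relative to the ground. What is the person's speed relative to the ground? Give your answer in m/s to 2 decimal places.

5.48 m/s

In east/north components (m/s): person relative to barge = (0.625, -0.647); barge relative to water = (0.000, -2.500); water relative to ground = (0.000, -2.300).
Sum = (0.625, -5.447) m/s.
Speed = |(0.625, -5.447)| = 5.483 m/s.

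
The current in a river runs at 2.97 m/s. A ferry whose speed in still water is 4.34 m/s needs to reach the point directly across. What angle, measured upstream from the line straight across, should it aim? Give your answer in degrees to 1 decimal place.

43.2°

To cancel the current, the upstream component of the ferry's velocity must equal the flow: 4.34 sin θ = 2.97.
sin θ = 2.97 / 4.34 = 0.6843.
θ = arcsin(0.6843) = 43.183°.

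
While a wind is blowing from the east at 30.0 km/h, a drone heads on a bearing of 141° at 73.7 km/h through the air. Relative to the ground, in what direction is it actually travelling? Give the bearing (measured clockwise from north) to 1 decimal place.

164.0°

Taking east as x and north as y: velocity relative to the air = (46.381, -57.276) km/h; the air relative to ground = (-30.000, 0.000) km/h.
Velocity relative to ground = (46.381, -57.276) + (-30.000, 0.000) = (16.381, -57.276) km/h.
Bearing = atan2(16.38, -57.28) = 164.04° clockwise from north.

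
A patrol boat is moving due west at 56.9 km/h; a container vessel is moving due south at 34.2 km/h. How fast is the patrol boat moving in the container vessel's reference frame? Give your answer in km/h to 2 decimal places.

Taking east as x and north as y: patrol boat velocity = (-56.900, 0.000) km/h; container vessel velocity = (0.000, -34.200) km/h.
Velocity of patrol boat relative to container vessel = (-56.900, 0.000) − (0.000, -34.200) = (-56.900, 34.200) km/h.
Magnitude = |(-56.900, 34.200)| = 66.387 km/h.

66.39 km/h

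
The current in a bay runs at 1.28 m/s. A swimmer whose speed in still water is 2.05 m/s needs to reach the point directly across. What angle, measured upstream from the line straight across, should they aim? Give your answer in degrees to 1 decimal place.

38.6°

To cancel the current, the upstream component of the swimmer's velocity must equal the flow: 2.05 sin θ = 1.28.
sin θ = 1.28 / 2.05 = 0.6244.
θ = arcsin(0.6244) = 38.637°.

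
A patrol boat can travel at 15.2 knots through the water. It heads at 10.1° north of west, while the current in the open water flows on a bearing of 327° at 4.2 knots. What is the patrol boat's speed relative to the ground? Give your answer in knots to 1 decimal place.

18.3 knots

Taking east as x and north as y: velocity relative to the water = (-14.964, 2.666) knots; the water relative to ground = (-2.287, 3.522) knots.
Velocity relative to ground = (-14.964, 2.666) + (-2.287, 3.522) = (-17.252, 6.188) knots.
Speed = |(-17.252, 6.188)| = 18.328 knots.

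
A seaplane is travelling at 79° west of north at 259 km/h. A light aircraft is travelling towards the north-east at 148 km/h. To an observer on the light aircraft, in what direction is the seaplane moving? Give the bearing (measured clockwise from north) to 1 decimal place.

261.3°

Taking east as x and north as y: seaplane velocity = (-254.241, 49.420) km/h; light aircraft velocity = (104.652, 104.652) km/h.
Velocity of seaplane relative to light aircraft = (-254.241, 49.420) − (104.652, 104.652) = (-358.893, -55.232) km/h.
Bearing = atan2(-358.89, -55.23) = 261.25° clockwise from north.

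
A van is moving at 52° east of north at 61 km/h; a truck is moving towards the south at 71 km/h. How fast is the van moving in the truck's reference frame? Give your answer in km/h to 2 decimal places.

118.72 km/h

Taking east as x and north as y: van velocity = (48.069, 37.555) km/h; truck velocity = (0.000, -71.000) km/h.
Velocity of van relative to truck = (48.069, 37.555) − (0.000, -71.000) = (48.069, 108.555) km/h.
Magnitude = |(48.069, 108.555)| = 118.722 km/h.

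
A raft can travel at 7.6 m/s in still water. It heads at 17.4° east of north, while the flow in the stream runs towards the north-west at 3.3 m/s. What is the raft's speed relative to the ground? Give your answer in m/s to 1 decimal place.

9.6 m/s

Taking east as x and north as y: velocity relative to the water = (2.273, 7.252) m/s; the water relative to ground = (-2.333, 2.333) m/s.
Velocity relative to ground = (2.273, 7.252) + (-2.333, 2.333) = (-0.061, 9.586) m/s.
Speed = |(-0.061, 9.586)| = 9.586 m/s.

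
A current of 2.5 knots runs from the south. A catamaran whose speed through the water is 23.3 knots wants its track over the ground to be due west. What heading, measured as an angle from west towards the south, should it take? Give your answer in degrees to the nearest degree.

The current pushes perpendicular to the desired track; the heading must have a component into the current equal to 2.5 knots: 23.3 sin θ = 2.5.
sin θ = 0.1073, so θ = 6.159°.

6°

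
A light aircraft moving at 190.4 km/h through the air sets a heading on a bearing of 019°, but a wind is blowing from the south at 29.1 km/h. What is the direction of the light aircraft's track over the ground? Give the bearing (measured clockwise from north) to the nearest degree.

Taking east as x and north as y: velocity relative to the air = (61.988, 180.027) km/h; the air relative to ground = (0.000, 29.100) km/h.
Velocity relative to ground = (61.988, 180.027) + (0.000, 29.100) = (61.988, 209.127) km/h.
Bearing = atan2(61.99, 209.13) = 16.51° clockwise from north.

017°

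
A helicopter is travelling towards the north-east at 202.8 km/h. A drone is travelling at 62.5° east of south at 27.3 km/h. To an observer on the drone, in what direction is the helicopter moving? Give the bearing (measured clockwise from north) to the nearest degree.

Taking east as x and north as y: helicopter velocity = (143.401, 143.401) km/h; drone velocity = (24.215, -12.606) km/h.
Velocity of helicopter relative to drone = (143.401, 143.401) − (24.215, -12.606) = (119.186, 156.007) km/h.
Bearing = atan2(119.19, 156.01) = 37.38° clockwise from north.

037°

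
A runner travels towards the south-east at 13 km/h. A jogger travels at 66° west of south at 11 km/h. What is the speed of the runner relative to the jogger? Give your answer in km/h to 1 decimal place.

19.8 km/h

Taking east as x and north as y: runner velocity = (9.192, -9.192) km/h; jogger velocity = (-10.049, -4.474) km/h.
Velocity of runner relative to jogger = (9.192, -9.192) − (-10.049, -4.474) = (19.241, -4.718) km/h.
Magnitude = |(19.241, -4.718)| = 19.811 km/h.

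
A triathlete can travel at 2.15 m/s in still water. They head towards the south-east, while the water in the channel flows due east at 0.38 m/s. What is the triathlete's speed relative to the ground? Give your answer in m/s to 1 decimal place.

2.4 m/s

Taking east as x and north as y: velocity relative to the water = (1.520, -1.520) m/s; the water relative to ground = (0.380, 0.000) m/s.
Velocity relative to ground = (1.520, -1.520) + (0.380, 0.000) = (1.900, -1.520) m/s.
Speed = |(1.900, -1.520)| = 2.434 m/s.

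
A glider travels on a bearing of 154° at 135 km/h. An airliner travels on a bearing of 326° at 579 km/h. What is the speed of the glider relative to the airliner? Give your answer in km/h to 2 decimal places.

712.93 km/h

Taking east as x and north as y: glider velocity = (59.180, -121.337) km/h; airliner velocity = (-323.773, 480.013) km/h.
Velocity of glider relative to airliner = (59.180, -121.337) − (-323.773, 480.013) = (382.953, -601.350) km/h.
Magnitude = |(382.953, -601.350)| = 712.934 km/h.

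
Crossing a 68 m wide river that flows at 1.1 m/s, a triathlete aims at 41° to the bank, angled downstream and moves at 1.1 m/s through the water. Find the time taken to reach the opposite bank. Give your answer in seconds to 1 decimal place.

94.2 s

The component of the triathlete's velocity perpendicular to the bank is 1.1 × sin 41° = 0.722 m/s.
The current is parallel to the bank, so it does not affect the crossing time.
Time = 68 / 0.722 = 94.227 s.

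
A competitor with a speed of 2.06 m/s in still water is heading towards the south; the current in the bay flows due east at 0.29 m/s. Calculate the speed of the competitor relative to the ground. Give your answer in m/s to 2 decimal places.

2.08 m/s

Taking east as x and north as y: velocity relative to the water = (0.000, -2.060) m/s; the water relative to ground = (0.290, 0.000) m/s.
Velocity relative to ground = (0.000, -2.060) + (0.290, 0.000) = (0.290, -2.060) m/s.
Speed = |(0.290, -2.060)| = 2.080 m/s.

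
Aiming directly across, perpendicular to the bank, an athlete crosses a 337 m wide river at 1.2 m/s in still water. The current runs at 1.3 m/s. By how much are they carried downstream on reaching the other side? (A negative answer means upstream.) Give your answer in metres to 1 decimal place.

Perpendicular speed = 1.200 m/s; crossing time = 337 / 1.200 = 280.833 s.
Net downstream speed = 1.300 m/s.
Drift = 1.300 × 280.833 = 365.083 m (downstream).

365.1 m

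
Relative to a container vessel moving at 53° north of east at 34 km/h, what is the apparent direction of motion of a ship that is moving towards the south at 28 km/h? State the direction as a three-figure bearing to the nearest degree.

Taking east as x and north as y: ship velocity = (0.000, -28.000) km/h; container vessel velocity = (20.462, 27.154) km/h.
Velocity of ship relative to container vessel = (0.000, -28.000) − (20.462, 27.154) = (-20.462, -55.154) km/h.
Bearing = atan2(-20.46, -55.15) = 200.35° clockwise from north.

200°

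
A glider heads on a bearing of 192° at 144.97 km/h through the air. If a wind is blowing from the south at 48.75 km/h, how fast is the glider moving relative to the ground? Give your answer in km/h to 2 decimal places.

Taking east as x and north as y: velocity relative to the air = (-30.141, -141.802) km/h; the air relative to ground = (0.000, 48.750) km/h.
Velocity relative to ground = (-30.141, -141.802) + (0.000, 48.750) = (-30.141, -93.052) km/h.
Speed = |(-30.141, -93.052)| = 97.812 km/h.

97.81 km/h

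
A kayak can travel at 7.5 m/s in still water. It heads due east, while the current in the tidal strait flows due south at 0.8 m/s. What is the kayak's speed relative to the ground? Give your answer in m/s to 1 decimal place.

Taking east as x and north as y: velocity relative to the water = (7.500, 0.000) m/s; the water relative to ground = (0.000, -0.800) m/s.
Velocity relative to ground = (7.500, 0.000) + (0.000, -0.800) = (7.500, -0.800) m/s.
Speed = |(7.500, -0.800)| = 7.543 m/s.

7.5 m/s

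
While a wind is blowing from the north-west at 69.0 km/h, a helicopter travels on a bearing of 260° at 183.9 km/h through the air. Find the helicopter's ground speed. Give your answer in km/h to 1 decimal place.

Taking east as x and north as y: velocity relative to the air = (-181.106, -31.934) km/h; the air relative to ground = (48.790, -48.790) km/h.
Velocity relative to ground = (-181.106, -31.934) + (48.790, -48.790) = (-132.316, -80.724) km/h.
Speed = |(-132.316, -80.724)| = 154.996 km/h.

155.0 km/h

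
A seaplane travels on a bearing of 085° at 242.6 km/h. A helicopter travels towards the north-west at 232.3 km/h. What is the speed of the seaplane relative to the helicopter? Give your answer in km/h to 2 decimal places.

Taking east as x and north as y: seaplane velocity = (241.677, 21.144) km/h; helicopter velocity = (-164.261, 164.261) km/h.
Velocity of seaplane relative to helicopter = (241.677, 21.144) − (-164.261, 164.261) = (405.938, -143.117) km/h.
Magnitude = |(405.938, -143.117)| = 430.428 km/h.

430.43 km/h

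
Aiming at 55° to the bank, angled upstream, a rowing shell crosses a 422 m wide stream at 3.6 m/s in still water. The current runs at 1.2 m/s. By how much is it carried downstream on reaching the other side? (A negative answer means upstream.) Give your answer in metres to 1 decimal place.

-123.8 m

Perpendicular speed = 2.949 m/s; crossing time = 422 / 2.949 = 143.102 s.
Net downstream speed = -0.865 m/s.
Drift = -0.865 × 143.102 = -123.765 m (upstream).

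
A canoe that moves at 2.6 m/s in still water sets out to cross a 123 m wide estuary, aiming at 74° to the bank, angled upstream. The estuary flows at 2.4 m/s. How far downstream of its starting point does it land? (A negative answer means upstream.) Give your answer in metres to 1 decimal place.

Perpendicular speed = 2.499 m/s; crossing time = 123 / 2.499 = 49.214 s.
Net downstream speed = 1.683 m/s.
Drift = 1.683 × 49.214 = 82.844 m (downstream).

82.8 m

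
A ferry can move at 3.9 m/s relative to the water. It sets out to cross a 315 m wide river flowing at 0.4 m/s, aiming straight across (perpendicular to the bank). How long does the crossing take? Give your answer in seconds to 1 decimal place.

80.8 s

The component of the ferry's velocity perpendicular to the bank is 3.9 m/s.
The current is parallel to the bank, so it does not affect the crossing time.
Time = 315 / 3.900 = 80.769 s.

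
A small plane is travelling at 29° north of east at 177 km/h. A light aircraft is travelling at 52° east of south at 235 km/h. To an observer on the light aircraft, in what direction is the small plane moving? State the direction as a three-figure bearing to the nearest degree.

352°

Taking east as x and north as y: small plane velocity = (154.808, 85.811) km/h; light aircraft velocity = (185.183, -144.680) km/h.
Velocity of small plane relative to light aircraft = (154.808, 85.811) − (185.183, -144.680) = (-30.375, 230.492) km/h.
Bearing = atan2(-30.37, 230.49) = 352.49° clockwise from north.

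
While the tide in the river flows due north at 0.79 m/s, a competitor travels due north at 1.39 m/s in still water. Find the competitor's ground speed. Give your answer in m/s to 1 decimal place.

2.2 m/s

Taking east as x and north as y: velocity relative to the water = (0.000, 1.390) m/s; the water relative to ground = (0.000, 0.790) m/s.
Velocity relative to ground = (0.000, 1.390) + (0.000, 0.790) = (0.000, 2.180) m/s.
Speed = |(0.000, 2.180)| = 2.180 m/s.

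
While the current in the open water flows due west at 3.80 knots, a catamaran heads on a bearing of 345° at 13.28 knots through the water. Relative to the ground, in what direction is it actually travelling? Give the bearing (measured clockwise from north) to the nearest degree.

Taking east as x and north as y: velocity relative to the water = (-3.437, 12.827) knots; the water relative to ground = (-3.800, 0.000) knots.
Velocity relative to ground = (-3.437, 12.827) + (-3.800, 0.000) = (-7.237, 12.827) knots.
Bearing = atan2(-7.24, 12.83) = 330.57° clockwise from north.

331°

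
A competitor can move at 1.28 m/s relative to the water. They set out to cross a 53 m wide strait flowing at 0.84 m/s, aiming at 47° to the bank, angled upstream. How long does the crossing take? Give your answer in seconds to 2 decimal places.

56.62 s

The component of the competitor's velocity perpendicular to the bank is 1.28 × sin 47° = 0.936 m/s.
Only the cross-stream component determines the crossing time; the current contributes nothing perpendicular to the bank.
Time = 53 / 0.936 = 56.616 s.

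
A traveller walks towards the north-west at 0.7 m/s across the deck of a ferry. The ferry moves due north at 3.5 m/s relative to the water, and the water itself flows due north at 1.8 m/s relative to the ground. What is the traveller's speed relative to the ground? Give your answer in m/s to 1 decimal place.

In east/north components (m/s): traveller relative to ferry = (-0.495, 0.495); ferry relative to water = (0.000, 3.500); water relative to ground = (0.000, 1.800).
Sum = (-0.495, 5.795) m/s.
Speed = |(-0.495, 5.795)| = 5.816 m/s.

5.8 m/s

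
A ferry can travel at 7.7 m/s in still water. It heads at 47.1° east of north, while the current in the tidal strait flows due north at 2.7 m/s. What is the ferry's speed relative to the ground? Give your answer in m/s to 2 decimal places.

Taking east as x and north as y: velocity relative to the water = (5.641, 5.242) m/s; the water relative to ground = (0.000, 2.700) m/s.
Velocity relative to ground = (5.641, 5.242) + (0.000, 2.700) = (5.641, 7.942) m/s.
Speed = |(5.641, 7.942)| = 9.741 m/s.

9.74 m/s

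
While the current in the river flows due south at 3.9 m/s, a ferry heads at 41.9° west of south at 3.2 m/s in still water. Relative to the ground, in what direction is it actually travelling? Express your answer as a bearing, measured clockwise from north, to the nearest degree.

199°

Taking east as x and north as y: velocity relative to the water = (-2.137, -2.382) m/s; the water relative to ground = (0.000, -3.900) m/s.
Velocity relative to ground = (-2.137, -2.382) + (0.000, -3.900) = (-2.137, -6.282) m/s.
Bearing = atan2(-2.14, -6.28) = 198.79° clockwise from north.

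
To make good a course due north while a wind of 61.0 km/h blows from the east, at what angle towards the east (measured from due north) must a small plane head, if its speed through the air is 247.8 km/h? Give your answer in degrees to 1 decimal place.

The wind pushes perpendicular to the desired track; the heading must have a component into the wind equal to 61.0 km/h: 247.8 sin θ = 61.0.
sin θ = 0.2462, so θ = 14.251°.

14.3°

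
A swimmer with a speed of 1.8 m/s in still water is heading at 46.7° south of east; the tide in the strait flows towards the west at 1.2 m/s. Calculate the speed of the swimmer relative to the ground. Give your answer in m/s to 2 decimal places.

1.31 m/s

Taking east as x and north as y: velocity relative to the water = (1.234, -1.310) m/s; the water relative to ground = (-1.200, 0.000) m/s.
Velocity relative to ground = (1.234, -1.310) + (-1.200, 0.000) = (0.034, -1.310) m/s.
Speed = |(0.034, -1.310)| = 1.310 m/s.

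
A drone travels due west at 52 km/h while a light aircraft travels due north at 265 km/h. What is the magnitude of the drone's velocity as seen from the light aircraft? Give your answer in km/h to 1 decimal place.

Taking east as x and north as y: drone velocity = (-52.000, 0.000) km/h; light aircraft velocity = (0.000, 265.000) km/h.
Velocity of drone relative to light aircraft = (-52.000, 0.000) − (0.000, 265.000) = (-52.000, -265.000) km/h.
Magnitude = |(-52.000, -265.000)| = 270.054 km/h.

270.1 km/h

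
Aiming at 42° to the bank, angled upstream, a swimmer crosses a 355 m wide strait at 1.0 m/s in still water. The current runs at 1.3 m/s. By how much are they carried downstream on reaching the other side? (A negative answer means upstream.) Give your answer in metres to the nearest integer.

Perpendicular speed = 0.669 m/s; crossing time = 355 / 0.669 = 530.539 s.
Net downstream speed = 0.557 m/s.
Drift = 0.557 × 530.539 = 295.433 m (downstream).

295 m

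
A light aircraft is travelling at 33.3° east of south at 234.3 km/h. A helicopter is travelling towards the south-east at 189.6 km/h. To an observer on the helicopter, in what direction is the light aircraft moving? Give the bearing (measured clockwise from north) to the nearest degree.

185°

Taking east as x and north as y: light aircraft velocity = (128.636, -195.830) km/h; helicopter velocity = (134.067, -134.067) km/h.
Velocity of light aircraft relative to helicopter = (128.636, -195.830) − (134.067, -134.067) = (-5.431, -61.762) km/h.
Bearing = atan2(-5.43, -61.76) = 185.03° clockwise from north.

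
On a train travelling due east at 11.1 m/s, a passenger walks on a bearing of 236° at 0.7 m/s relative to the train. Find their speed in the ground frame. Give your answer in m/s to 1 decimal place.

Taking east as x and north as y: train velocity = (11.100, 0.000) m/s; passenger velocity relative to train = (-0.580, -0.391) m/s.
Velocity relative to ground = (11.100, 0.000) + (-0.580, -0.391) = (10.520, -0.391) m/s.
Speed = |(10.520, -0.391)| = 10.527 m/s.

10.5 m/s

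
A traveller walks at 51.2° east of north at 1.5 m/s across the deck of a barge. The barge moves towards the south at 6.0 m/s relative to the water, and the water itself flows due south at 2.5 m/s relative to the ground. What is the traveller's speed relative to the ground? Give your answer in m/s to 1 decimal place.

7.6 m/s

In east/north components (m/s): traveller relative to barge = (1.169, 0.940); barge relative to water = (0.000, -6.000); water relative to ground = (0.000, -2.500).
Sum = (1.169, -7.560) m/s.
Speed = |(1.169, -7.560)| = 7.650 m/s.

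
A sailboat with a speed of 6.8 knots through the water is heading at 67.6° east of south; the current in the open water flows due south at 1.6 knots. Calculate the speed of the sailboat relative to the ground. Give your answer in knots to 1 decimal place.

Taking east as x and north as y: velocity relative to the water = (6.287, -2.591) knots; the water relative to ground = (0.000, -1.600) knots.
Velocity relative to ground = (6.287, -2.591) + (0.000, -1.600) = (6.287, -4.191) knots.
Speed = |(6.287, -4.191)| = 7.556 knots.

7.6 knots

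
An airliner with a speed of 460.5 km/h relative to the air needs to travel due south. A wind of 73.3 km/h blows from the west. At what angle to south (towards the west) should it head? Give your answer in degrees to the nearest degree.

9°

The wind pushes perpendicular to the desired track; the heading must have a component into the wind equal to 73.3 km/h: 460.5 sin θ = 73.3.
sin θ = 0.1592, so θ = 9.159°.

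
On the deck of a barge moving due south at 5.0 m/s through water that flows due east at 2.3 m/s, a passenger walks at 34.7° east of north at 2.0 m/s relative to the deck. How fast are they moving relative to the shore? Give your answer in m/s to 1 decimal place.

In east/north components (m/s): passenger relative to barge = (1.139, 1.644); barge relative to water = (0.000, -5.000); water relative to ground = (2.300, 0.000).
Sum = (3.439, -3.356) m/s.
Speed = |(3.439, -3.356)| = 4.805 m/s.

4.8 m/s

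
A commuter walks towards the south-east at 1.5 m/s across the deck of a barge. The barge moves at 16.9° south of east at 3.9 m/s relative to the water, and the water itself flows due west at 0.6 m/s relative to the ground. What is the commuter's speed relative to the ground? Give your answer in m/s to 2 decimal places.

In east/north components (m/s): commuter relative to barge = (1.061, -1.061); barge relative to water = (3.732, -1.134); water relative to ground = (-0.600, 0.000).
Sum = (4.192, -2.194) m/s.
Speed = |(4.192, -2.194)| = 4.732 m/s.

4.73 m/s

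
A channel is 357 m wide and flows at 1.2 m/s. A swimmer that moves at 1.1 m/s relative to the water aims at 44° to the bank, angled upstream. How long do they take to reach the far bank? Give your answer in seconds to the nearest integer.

The component of the swimmer's velocity perpendicular to the bank is 1.1 × sin 44° = 0.764 m/s.
Only the cross-stream component determines the crossing time; the current contributes nothing perpendicular to the bank.
Time = 357 / 0.764 = 467.202 s.

467 s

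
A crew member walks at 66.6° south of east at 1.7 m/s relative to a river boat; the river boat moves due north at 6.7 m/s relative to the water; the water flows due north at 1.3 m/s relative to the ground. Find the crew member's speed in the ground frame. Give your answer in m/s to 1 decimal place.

In east/north components (m/s): crew member relative to river boat = (0.675, -1.560); river boat relative to water = (0.000, 6.700); water relative to ground = (0.000, 1.300).
Sum = (0.675, 6.440) m/s.
Speed = |(0.675, 6.440)| = 6.475 m/s.

6.5 m/s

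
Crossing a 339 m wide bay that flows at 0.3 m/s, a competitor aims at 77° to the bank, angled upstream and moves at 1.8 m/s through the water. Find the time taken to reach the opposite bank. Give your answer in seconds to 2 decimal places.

The component of the competitor's velocity perpendicular to the bank is 1.8 × sin 77° = 1.754 m/s.
Only the cross-stream component determines the crossing time; the current contributes nothing perpendicular to the bank.
Time = 339 / 1.754 = 193.287 s.

193.29 s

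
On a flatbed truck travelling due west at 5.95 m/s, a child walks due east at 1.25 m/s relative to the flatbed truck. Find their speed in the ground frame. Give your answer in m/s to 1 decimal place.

4.7 m/s

Taking east as x and north as y: flatbed truck velocity = (-5.950, 0.000) m/s; child velocity relative to flatbed truck = (1.250, 0.000) m/s.
Velocity relative to ground = (-5.950, 0.000) + (1.250, 0.000) = (-4.700, 0.000) m/s.
Speed = |(-4.700, 0.000)| = 4.700 m/s.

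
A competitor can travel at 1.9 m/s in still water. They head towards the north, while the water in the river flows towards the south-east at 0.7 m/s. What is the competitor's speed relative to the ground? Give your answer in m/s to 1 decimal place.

1.5 m/s

Taking east as x and north as y: velocity relative to the water = (0.000, 1.900) m/s; the water relative to ground = (0.495, -0.495) m/s.
Velocity relative to ground = (0.000, 1.900) + (0.495, -0.495) = (0.495, 1.405) m/s.
Speed = |(0.495, 1.405)| = 1.490 m/s.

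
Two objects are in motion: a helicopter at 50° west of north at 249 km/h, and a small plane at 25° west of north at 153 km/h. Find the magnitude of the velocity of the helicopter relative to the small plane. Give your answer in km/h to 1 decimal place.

127.9 km/h

Taking east as x and north as y: helicopter velocity = (-190.745, 160.054) km/h; small plane velocity = (-64.661, 138.665) km/h.
Velocity of helicopter relative to small plane = (-190.745, 160.054) − (-64.661, 138.665) = (-126.084, 21.389) km/h.
Magnitude = |(-126.084, 21.389)| = 127.886 km/h.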